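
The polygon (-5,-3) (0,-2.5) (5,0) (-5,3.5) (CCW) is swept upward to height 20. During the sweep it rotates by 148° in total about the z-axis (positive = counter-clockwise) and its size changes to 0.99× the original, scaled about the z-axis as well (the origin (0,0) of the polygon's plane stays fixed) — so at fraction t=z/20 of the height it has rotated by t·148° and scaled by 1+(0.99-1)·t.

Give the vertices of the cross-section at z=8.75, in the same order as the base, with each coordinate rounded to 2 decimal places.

t = z/height = 8.75/20 = 0.4375
s = 1 + (scale-1)·z/height = 1 + (0.99-1)·8.75/20 = 0.995625
θ = twist·z/height = 148°·8.75/20 = 64.7500° = 1.130101 rad
cos θ = 0.426569, sin θ = 0.904455 (intermediates below are computed at full precision and shown rounded to 5 d.p.)
v1: (-5,-3) → rotate → (0.58052,-5.80198) → ×s → (0.57798,-5.77660) → (0.58,-5.78)
v2: (0,-2.5) → rotate → (2.26114,-1.06642) → ×s → (2.25125,-1.06176) → (2.25,-1.06)
v3: (5,0) → rotate → (2.13284,4.52228) → ×s → (2.12351,4.50249) → (2.12,4.50)
v4: (-5,3.5) → rotate → (-5.29844,-3.02929) → ×s → (-5.27526,-3.01603) → (-5.28,-3.02)

Cross-section at z=8.75: (0.58,-5.78) (2.25,-1.06) (2.12,4.50) (-5.28,-3.02)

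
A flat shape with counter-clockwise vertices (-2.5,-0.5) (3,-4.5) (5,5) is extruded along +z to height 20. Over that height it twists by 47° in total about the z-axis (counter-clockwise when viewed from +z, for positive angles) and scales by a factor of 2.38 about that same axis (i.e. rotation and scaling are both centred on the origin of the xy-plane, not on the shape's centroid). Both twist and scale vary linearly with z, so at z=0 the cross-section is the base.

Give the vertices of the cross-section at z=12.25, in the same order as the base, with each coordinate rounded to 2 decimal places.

Cross-section at z=12.25: (-3.60,-3.03) (8.85,-4.61) (3.64,12.53)

t = z/height = 12.25/20 = 0.6125
s = 1 + (scale-1)·z/height = 1 + (2.38-1)·12.25/20 = 1.845250
θ = twist·z/height = 47°·12.25/20 = 28.7875° = 0.502437 rad
cos θ = 0.876412, sin θ = 0.481562 (intermediates below are computed at full precision and shown rounded to 5 d.p.)
v1: (-2.5,-0.5) → rotate → (-1.95025,-1.64211) → ×s → (-3.59870,-3.03011) → (-3.60,-3.03)
v2: (3,-4.5) → rotate → (4.79627,-2.49917) → ×s → (8.85031,-4.61159) → (8.85,-4.61)
v3: (5,5) → rotate → (1.97425,6.78987) → ×s → (3.64298,12.52901) → (3.64,12.53)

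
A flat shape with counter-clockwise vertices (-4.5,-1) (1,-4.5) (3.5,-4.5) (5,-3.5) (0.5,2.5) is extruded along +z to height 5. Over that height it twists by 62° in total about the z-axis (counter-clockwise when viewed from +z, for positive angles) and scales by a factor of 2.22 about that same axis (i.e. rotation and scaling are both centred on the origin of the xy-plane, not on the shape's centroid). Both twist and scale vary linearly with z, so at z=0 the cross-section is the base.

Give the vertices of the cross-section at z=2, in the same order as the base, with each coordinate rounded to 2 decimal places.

Cross-section at z=2: (-5.45,-4.16) (4.16,-5.45) (7.54,-3.89) (8.94,-1.61) (-0.88,3.69)

t = z/height = 2/5 = 0.4
s = 1 + (scale-1)·z/height = 1 + (2.22-1)·2/5 = 1.488000
θ = twist·z/height = 62°·2/5 = 24.8000° = 0.432842 rad
cos θ = 0.907777, sin θ = 0.419452 (intermediates below are computed at full precision and shown rounded to 5 d.p.)
v1: (-4.5,-1) → rotate → (-3.66555,-2.79531) → ×s → (-5.45433,-4.15942) → (-5.45,-4.16)
v2: (1,-4.5) → rotate → (2.79531,-3.66555) → ×s → (4.15942,-5.45433) → (4.16,-5.45)
v3: (3.5,-4.5) → rotate → (5.06476,-2.61692) → ×s → (7.53636,-3.89397) → (7.54,-3.89)
v4: (5,-3.5) → rotate → (6.00697,-1.07996) → ×s → (8.93837,-1.60698) → (8.94,-1.61)
v5: (0.5,2.5) → rotate → (-0.59474,2.47917) → ×s → (-0.88498,3.68900) → (-0.88,3.69)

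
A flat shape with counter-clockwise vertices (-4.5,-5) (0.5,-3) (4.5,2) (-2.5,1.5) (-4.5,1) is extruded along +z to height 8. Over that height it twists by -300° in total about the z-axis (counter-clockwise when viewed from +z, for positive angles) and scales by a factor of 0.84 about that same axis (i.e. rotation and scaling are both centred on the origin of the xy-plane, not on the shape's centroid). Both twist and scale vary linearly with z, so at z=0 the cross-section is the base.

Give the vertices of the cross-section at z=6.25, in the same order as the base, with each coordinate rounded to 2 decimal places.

t = z/height = 6.25/8 = 0.78125
s = 1 + (scale-1)·z/height = 1 + (0.84-1)·6.25/8 = 0.875000
θ = twist·z/height = -300°·6.25/8 = -234.3750° = -4.090615 rad
cos θ = -0.582478, sin θ = 0.812847 (intermediates below are computed at full precision and shown rounded to 5 d.p.)
v1: (-4.5,-5) → rotate → (6.68538,-0.74542) → ×s → (5.84971,-0.65224) → (5.85,-0.65)
v2: (0.5,-3) → rotate → (2.14730,2.15386) → ×s → (1.87889,1.88462) → (1.88,1.88)
v3: (4.5,2) → rotate → (-4.24684,2.49285) → ×s → (-3.71599,2.18125) → (-3.72,2.18)
v4: (-2.5,1.5) → rotate → (0.23692,-2.90583) → ×s → (0.20731,-2.54260) → (0.21,-2.54)
v5: (-4.5,1) → rotate → (1.80830,-4.24029) → ×s → (1.58227,-3.71025) → (1.58,-3.71)

Cross-section at z=6.25: (5.85,-0.65) (1.88,1.88) (-3.72,2.18) (0.21,-2.54) (1.58,-3.71)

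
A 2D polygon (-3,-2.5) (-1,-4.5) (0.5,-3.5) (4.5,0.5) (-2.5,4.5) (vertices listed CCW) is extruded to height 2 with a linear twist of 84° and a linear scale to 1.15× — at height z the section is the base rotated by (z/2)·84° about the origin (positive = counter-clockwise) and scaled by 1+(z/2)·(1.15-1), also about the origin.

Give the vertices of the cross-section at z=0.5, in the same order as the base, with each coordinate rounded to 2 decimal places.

Cross-section at z=0.5: (-1.98,-3.54) (0.70,-4.73) (1.79,-3.20) (4.17,2.16) (-4.09,3.43)

t = z/height = 0.5/2 = 0.25
s = 1 + (scale-1)·z/height = 1 + (1.15-1)·0.5/2 = 1.037500
θ = twist·z/height = 84°·0.5/2 = 21.0000° = 0.366519 rad
cos θ = 0.933580, sin θ = 0.358368 (intermediates below are computed at full precision and shown rounded to 5 d.p.)
v1: (-3,-2.5) → rotate → (-1.90482,-3.40905) → ×s → (-1.97625,-3.53689) → (-1.98,-3.54)
v2: (-1,-4.5) → rotate → (0.67908,-4.55948) → ×s → (0.70454,-4.73046) → (0.70,-4.73)
v3: (0.5,-3.5) → rotate → (1.72108,-3.08835) → ×s → (1.78562,-3.20416) → (1.79,-3.20)
v4: (4.5,0.5) → rotate → (4.02193,2.07945) → ×s → (4.17275,2.15743) → (4.17,2.16)
v5: (-2.5,4.5) → rotate → (-3.94661,3.30519) → ×s → (-4.09460,3.42914) → (-4.09,3.43)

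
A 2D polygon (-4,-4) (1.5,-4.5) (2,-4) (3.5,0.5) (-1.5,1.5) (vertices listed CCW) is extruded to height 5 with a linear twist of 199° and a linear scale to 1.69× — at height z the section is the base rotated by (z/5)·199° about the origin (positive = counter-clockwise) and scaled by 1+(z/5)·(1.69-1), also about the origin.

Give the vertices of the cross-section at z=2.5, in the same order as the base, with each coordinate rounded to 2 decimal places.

Cross-section at z=2.5: (6.19,-4.42) (5.64,2.99) (4.86,3.54) (-1.44,4.53) (-1.66,-2.32)

t = z/height = 2.5/5 = 0.5
s = 1 + (scale-1)·z/height = 1 + (1.69-1)·2.5/5 = 1.345000
θ = twist·z/height = 199°·2.5/5 = 99.5000° = 1.736603 rad
cos θ = -0.165048, sin θ = 0.986286 (intermediates below are computed at full precision and shown rounded to 5 d.p.)
v1: (-4,-4) → rotate → (4.60533,-3.28495) → ×s → (6.19417,-4.41826) → (6.19,-4.42)
v2: (1.5,-4.5) → rotate → (4.19071,2.22214) → ×s → (5.63651,2.98878) → (5.64,2.99)
v3: (2,-4) → rotate → (3.61505,2.63276) → ×s → (4.86224,3.54106) → (4.86,3.54)
v4: (3.5,0.5) → rotate → (-1.07081,3.36948) → ×s → (-1.44024,4.53194) → (-1.44,4.53)
v5: (-1.5,1.5) → rotate → (-1.23186,-1.72700) → ×s → (-1.65685,-2.32281) → (-1.66,-2.32)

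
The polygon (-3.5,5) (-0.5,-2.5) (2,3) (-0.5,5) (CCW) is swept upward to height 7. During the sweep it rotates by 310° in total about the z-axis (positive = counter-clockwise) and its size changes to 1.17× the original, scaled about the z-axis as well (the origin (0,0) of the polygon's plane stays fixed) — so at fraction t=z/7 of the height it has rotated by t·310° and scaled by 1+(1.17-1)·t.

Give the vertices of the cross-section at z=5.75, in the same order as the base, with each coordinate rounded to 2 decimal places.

Cross-section at z=5.75: (6.55,2.34) (-2.60,1.30) (2.69,-3.10) (5.65,-0.96)

t = z/height = 5.75/7 = 0.821429
s = 1 + (scale-1)·z/height = 1 + (1.17-1)·5.75/7 = 1.139643
θ = twist·z/height = 310°·5.75/7 = 254.6429° = 4.444356 rad
cos θ = -0.264835, sin θ = -0.964294 (intermediates below are computed at full precision and shown rounded to 5 d.p.)
v1: (-3.5,5) → rotate → (5.74839,2.05085) → ×s → (6.55111,2.33724) → (6.55,2.34)
v2: (-0.5,-2.5) → rotate → (-2.27832,1.14423) → ×s → (-2.59647,1.30402) → (-2.60,1.30)
v3: (2,3) → rotate → (2.36321,-2.72309) → ×s → (2.69322,-3.10335) → (2.69,-3.10)
v4: (-0.5,5) → rotate → (4.95389,-0.84203) → ×s → (5.64566,-0.95961) → (5.65,-0.96)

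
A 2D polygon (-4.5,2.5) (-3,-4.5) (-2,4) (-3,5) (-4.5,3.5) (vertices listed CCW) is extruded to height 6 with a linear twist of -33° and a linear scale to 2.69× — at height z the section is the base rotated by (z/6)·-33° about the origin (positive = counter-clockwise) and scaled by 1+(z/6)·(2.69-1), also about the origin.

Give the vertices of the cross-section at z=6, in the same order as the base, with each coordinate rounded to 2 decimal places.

t = z/height = 6/6 = 1
s = 1 + (scale-1)·z/height = 1 + (2.69-1)·6/6 = 2.690000
θ = twist·z/height = -33°·6/6 = -33.0000° = -0.575959 rad
cos θ = 0.838671, sin θ = -0.544639 (intermediates below are computed at full precision and shown rounded to 5 d.p.)
v1: (-4.5,2.5) → rotate → (-2.41242,4.54755) → ×s → (-6.48941,12.23292) → (-6.49,12.23)
v2: (-3,-4.5) → rotate → (-4.96689,-2.14010) → ×s → (-13.36093,-5.75687) → (-13.36,-5.76)
v3: (-2,4) → rotate → (0.50122,4.44396) → ×s → (1.34827,11.95425) → (1.35,11.95)
v4: (-3,5) → rotate → (0.20718,5.82727) → ×s → (0.55732,15.67536) → (0.56,15.68)
v5: (-4.5,3.5) → rotate → (-1.86778,5.38622) → ×s → (-5.02433,14.48894) → (-5.02,14.49)

Cross-section at z=6: (-6.49,12.23) (-13.36,-5.76) (1.35,11.95) (0.56,15.68) (-5.02,14.49)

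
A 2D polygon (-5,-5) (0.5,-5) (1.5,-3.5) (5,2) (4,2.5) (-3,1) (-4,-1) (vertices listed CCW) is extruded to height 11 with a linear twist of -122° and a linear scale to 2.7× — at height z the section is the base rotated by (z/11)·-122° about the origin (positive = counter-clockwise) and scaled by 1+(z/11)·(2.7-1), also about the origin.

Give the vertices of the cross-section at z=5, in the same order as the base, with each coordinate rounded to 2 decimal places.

Cross-section at z=5: (-12.33,2.27) (-6.80,-5.76) (-3.60,-5.71) (7.95,-5.29) (7.67,-3.33) (-1.56,5.39) (-5.48,4.84)

t = z/height = 5/11 = 0.454545
s = 1 + (scale-1)·z/height = 1 + (2.7-1)·5/11 = 1.772727
θ = twist·z/height = -122°·5/11 = -55.4545° = -0.967864 rad
cos θ = 0.567060, sin θ = -0.823677 (intermediates below are computed at full precision and shown rounded to 5 d.p.)
v1: (-5,-5) → rotate → (-6.95368,1.28308) → ×s → (-12.32698,2.27456) → (-12.33,2.27)
v2: (0.5,-5) → rotate → (-3.83485,-3.24714) → ×s → (-6.79815,-5.75629) → (-6.80,-5.76)
v3: (1.5,-3.5) → rotate → (-2.03228,-3.22022) → ×s → (-3.60268,-5.70858) → (-3.60,-5.71)
v4: (5,2) → rotate → (4.48265,-2.98426) → ×s → (7.94652,-5.29028) → (7.95,-5.29)
v5: (4,2.5) → rotate → (4.32743,-1.87706) → ×s → (7.67135,-3.32751) → (7.67,-3.33)
v6: (-3,1) → rotate → (-0.87750,3.03809) → ×s → (-1.55557,5.38570) → (-1.56,5.39)
v7: (-4,-1) → rotate → (-3.09192,2.72765) → ×s → (-5.48112,4.83537) → (-5.48,4.84)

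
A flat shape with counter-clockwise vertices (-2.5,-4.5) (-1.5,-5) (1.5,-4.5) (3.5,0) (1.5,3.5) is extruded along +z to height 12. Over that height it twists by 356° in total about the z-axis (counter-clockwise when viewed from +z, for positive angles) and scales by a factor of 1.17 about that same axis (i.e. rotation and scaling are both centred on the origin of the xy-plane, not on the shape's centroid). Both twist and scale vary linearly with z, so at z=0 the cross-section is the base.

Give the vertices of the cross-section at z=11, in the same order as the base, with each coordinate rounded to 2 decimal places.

Cross-section at z=11: (-5.29,-2.73) (-4.65,-3.85) (-1.44,-5.29) (3.37,-2.24) (3.69,2.41)

t = z/height = 11/12 = 0.916667
s = 1 + (scale-1)·z/height = 1 + (1.17-1)·11/12 = 1.155833
θ = twist·z/height = 356°·11/12 = 326.3333° = 5.695591 rad
cos θ = 0.832277, sin θ = -0.554360 (intermediates below are computed at full precision and shown rounded to 5 d.p.)
v1: (-2.5,-4.5) → rotate → (-4.57531,-2.35934) → ×s → (-5.28830,-2.72701) → (-5.29,-2.73)
v2: (-1.5,-5) → rotate → (-4.02022,-3.32984) → ×s → (-4.64670,-3.84874) → (-4.65,-3.85)
v3: (1.5,-4.5) → rotate → (-1.24621,-4.57679) → ×s → (-1.44041,-5.29000) → (-1.44,-5.29)
v4: (3.5,0) → rotate → (2.91297,-1.94026) → ×s → (3.36691,-2.24262) → (3.37,-2.24)
v5: (1.5,3.5) → rotate → (3.18868,2.08143) → ×s → (3.68558,2.40578) → (3.69,2.41)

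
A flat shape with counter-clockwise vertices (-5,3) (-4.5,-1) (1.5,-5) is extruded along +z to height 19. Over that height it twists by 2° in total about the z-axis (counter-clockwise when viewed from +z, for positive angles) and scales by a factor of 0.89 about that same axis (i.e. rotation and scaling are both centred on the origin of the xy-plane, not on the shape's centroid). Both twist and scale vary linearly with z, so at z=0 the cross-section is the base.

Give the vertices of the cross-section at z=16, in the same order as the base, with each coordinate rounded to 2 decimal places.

Cross-section at z=16: (-4.61,2.59) (-4.05,-1.03) (1.49,-4.49)

t = z/height = 16/19 = 0.842105
s = 1 + (scale-1)·z/height = 1 + (0.89-1)·16/19 = 0.907368
θ = twist·z/height = 2°·16/19 = 1.6842° = 0.029395 rad
cos θ = 0.999568, sin θ = 0.029391 (intermediates below are computed at full precision and shown rounded to 5 d.p.)
v1: (-5,3) → rotate → (-5.08601,2.85175) → ×s → (-4.61489,2.58759) → (-4.61,2.59)
v2: (-4.5,-1) → rotate → (-4.46867,-1.13183) → ×s → (-4.05473,-1.02698) → (-4.05,-1.03)
v3: (1.5,-5) → rotate → (1.64631,-4.95375) → ×s → (1.49381,-4.49488) → (1.49,-4.49)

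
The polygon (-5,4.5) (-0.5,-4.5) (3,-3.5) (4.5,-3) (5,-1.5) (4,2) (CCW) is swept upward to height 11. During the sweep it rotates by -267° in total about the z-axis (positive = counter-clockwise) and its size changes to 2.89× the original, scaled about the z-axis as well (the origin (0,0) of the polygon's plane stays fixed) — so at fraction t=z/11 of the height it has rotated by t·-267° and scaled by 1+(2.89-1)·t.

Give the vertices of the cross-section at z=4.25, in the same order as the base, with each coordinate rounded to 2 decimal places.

t = z/height = 4.25/11 = 0.386364
s = 1 + (scale-1)·z/height = 1 + (2.89-1)·4.25/11 = 1.730227
θ = twist·z/height = -267°·4.25/11 = -103.1591° = -1.800466 rad
cos θ = -0.227656, sin θ = -0.973742 (intermediates below are computed at full precision and shown rounded to 5 d.p.)
v1: (-5,4.5) → rotate → (5.52012,3.84426) → ×s → (9.55106,6.65144) → (9.55,6.65)
v2: (-0.5,-4.5) → rotate → (-4.26801,1.51132) → ×s → (-7.38463,2.61493) → (-7.38,2.61)
v3: (3,-3.5) → rotate → (-4.09106,-2.12443) → ×s → (-7.07847,-3.67575) → (-7.08,-3.68)
v4: (4.5,-3) → rotate → (-3.94568,-3.69887) → ×s → (-6.82692,-6.39989) → (-6.83,-6.40)
v5: (5,-1.5) → rotate → (-2.59889,-4.52722) → ×s → (-4.49667,-7.83313) → (-4.50,-7.83)
v6: (4,2) → rotate → (1.03686,-4.35028) → ×s → (1.79400,-7.52697) → (1.79,-7.53)

Cross-section at z=4.25: (9.55,6.65) (-7.38,2.61) (-7.08,-3.68) (-6.83,-6.40) (-4.50,-7.83) (1.79,-7.53)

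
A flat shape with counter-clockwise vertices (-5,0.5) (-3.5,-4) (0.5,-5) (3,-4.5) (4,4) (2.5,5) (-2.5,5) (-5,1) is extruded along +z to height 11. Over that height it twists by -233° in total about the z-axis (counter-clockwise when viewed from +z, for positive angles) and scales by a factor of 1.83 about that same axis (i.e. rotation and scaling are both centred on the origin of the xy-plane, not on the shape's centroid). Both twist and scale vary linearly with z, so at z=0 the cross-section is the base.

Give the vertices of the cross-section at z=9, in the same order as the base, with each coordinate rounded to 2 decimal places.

Cross-section at z=9: (8.10,-2.37) (7.02,5.52) (0.72,8.41) (-3.56,8.36) (-7.84,-5.36) (-5.68,-7.48) (2.58,-9.03) (7.94,-3.20)

t = z/height = 9/11 = 0.818182
s = 1 + (scale-1)·z/height = 1 + (1.83-1)·9/11 = 1.679091
θ = twist·z/height = -233°·9/11 = -190.6364° = -3.327232 rad
cos θ = -0.982818, sin θ = 0.184575 (intermediates below are computed at full precision and shown rounded to 5 d.p.)
v1: (-5,0.5) → rotate → (4.82180,-1.41428) → ×s → (8.09625,-2.37471) → (8.10,-2.37)
v2: (-3.5,-4) → rotate → (4.17817,3.28526) → ×s → (7.01552,5.51625) → (7.02,5.52)
v3: (0.5,-5) → rotate → (0.43147,5.00638) → ×s → (0.72447,8.40617) → (0.72,8.41)
v4: (3,-4.5) → rotate → (-2.11787,4.97641) → ×s → (-3.55609,8.35584) → (-3.56,8.36)
v5: (4,4) → rotate → (-4.66957,-3.19297) → ×s → (-7.84064,-5.36129) → (-7.84,-5.36)
v6: (2.5,5) → rotate → (-3.37992,-4.45265) → ×s → (-5.67520,-7.47641) → (-5.68,-7.48)
v7: (-2.5,5) → rotate → (1.53417,-5.37553) → ×s → (2.57601,-9.02600) → (2.58,-9.03)
v8: (-5,1) → rotate → (4.72952,-1.90569) → ×s → (7.94129,-3.19983) → (7.94,-3.20)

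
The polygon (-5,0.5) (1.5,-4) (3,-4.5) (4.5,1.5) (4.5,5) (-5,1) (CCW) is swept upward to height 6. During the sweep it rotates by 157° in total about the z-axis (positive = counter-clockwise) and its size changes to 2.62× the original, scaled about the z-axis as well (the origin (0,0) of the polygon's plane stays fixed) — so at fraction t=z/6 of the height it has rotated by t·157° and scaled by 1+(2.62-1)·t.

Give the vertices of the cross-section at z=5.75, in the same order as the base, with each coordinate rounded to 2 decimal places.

t = z/height = 5.75/6 = 0.958333
s = 1 + (scale-1)·z/height = 1 + (2.62-1)·5.75/6 = 2.552500
θ = twist·z/height = 157°·5.75/6 = 150.4583° = 2.625993 rad
cos θ = -0.869997, sin θ = 0.493056 (intermediates below are computed at full precision and shown rounded to 5 d.p.)
v1: (-5,0.5) → rotate → (4.10346,-2.90028) → ×s → (10.47408,-7.40297) → (10.47,-7.40)
v2: (1.5,-4) → rotate → (0.66723,4.21957) → ×s → (1.70310,10.77046) → (1.70,10.77)
v3: (3,-4.5) → rotate → (-0.39124,5.39416) → ×s → (-0.99864,13.76859) → (-1.00,13.77)
v4: (4.5,1.5) → rotate → (-4.65457,0.91376) → ×s → (-11.88080,2.33237) → (-11.88,2.33)
v5: (4.5,5) → rotate → (-6.38027,-2.13123) → ×s → (-16.28564,-5.43997) → (-16.29,-5.44)
v6: (-5,1) → rotate → (3.85693,-3.33528) → ×s → (9.84481,-8.51330) → (9.84,-8.51)

Cross-section at z=5.75: (10.47,-7.40) (1.70,10.77) (-1.00,13.77) (-11.88,2.33) (-16.29,-5.44) (9.84,-8.51)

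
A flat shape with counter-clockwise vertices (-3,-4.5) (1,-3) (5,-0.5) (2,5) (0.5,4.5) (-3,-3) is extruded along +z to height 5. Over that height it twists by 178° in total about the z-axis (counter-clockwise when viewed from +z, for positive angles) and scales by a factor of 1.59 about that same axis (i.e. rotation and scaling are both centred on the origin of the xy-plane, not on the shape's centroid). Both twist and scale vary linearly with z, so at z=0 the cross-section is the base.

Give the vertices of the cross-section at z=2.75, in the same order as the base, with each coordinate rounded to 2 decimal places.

Cross-section at z=2.75: (6.45,-3.12) (3.75,1.86) (-0.25,6.65) (-6.92,1.71) (-5.99,-0.16) (4.48,-3.39)

t = z/height = 2.75/5 = 0.55
s = 1 + (scale-1)·z/height = 1 + (1.59-1)·2.75/5 = 1.324500
θ = twist·z/height = 178°·2.75/5 = 97.9000° = 1.708677 rad
cos θ = -0.137445, sin θ = 0.990509 (intermediates below are computed at full precision and shown rounded to 5 d.p.)
v1: (-3,-4.5) → rotate → (4.86963,-2.35303) → ×s → (6.44982,-3.11659) → (6.45,-3.12)
v2: (1,-3) → rotate → (2.83408,1.40284) → ×s → (3.75374,1.85807) → (3.75,1.86)
v3: (5,-0.5) → rotate → (-0.19197,5.02127) → ×s → (-0.25426,6.65067) → (-0.25,6.65)
v4: (2,5) → rotate → (-5.22744,1.29380) → ×s → (-6.92374,1.71363) → (-6.92,1.71)
v5: (0.5,4.5) → rotate → (-4.52601,-0.12325) → ×s → (-5.99471,-0.16324) → (-5.99,-0.16)
v6: (-3,-3) → rotate → (3.38386,-2.55919) → ×s → (4.48193,-3.38965) → (4.48,-3.39)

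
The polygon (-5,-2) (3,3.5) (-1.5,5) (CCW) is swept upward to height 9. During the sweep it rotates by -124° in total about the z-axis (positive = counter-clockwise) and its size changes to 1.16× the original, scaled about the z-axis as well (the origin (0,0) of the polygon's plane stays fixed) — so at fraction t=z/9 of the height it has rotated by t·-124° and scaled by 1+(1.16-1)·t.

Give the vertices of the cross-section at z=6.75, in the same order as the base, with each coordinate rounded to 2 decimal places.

Cross-section at z=6.75: (-1.94,5.71) (3.74,-3.56) (5.68,1.38)

t = z/height = 6.75/9 = 0.75
s = 1 + (scale-1)·z/height = 1 + (1.16-1)·6.75/9 = 1.120000
θ = twist·z/height = -124°·6.75/9 = -93.0000° = -1.623156 rad
cos θ = -0.052336, sin θ = -0.998630 (intermediates below are computed at full precision and shown rounded to 5 d.p.)
v1: (-5,-2) → rotate → (-1.73558,5.09782) → ×s → (-1.94385,5.70956) → (-1.94,5.71)
v2: (3,3.5) → rotate → (3.33820,-3.17906) → ×s → (3.73878,-3.56055) → (3.74,-3.56)
v3: (-1.5,5) → rotate → (5.07165,1.23626) → ×s → (5.68025,1.38462) → (5.68,1.38)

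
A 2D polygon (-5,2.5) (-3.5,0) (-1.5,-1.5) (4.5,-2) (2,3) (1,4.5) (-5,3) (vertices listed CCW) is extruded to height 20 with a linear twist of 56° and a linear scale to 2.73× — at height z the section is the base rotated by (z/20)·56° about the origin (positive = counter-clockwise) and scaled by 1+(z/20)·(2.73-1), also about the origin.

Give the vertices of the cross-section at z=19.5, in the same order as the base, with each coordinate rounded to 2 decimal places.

Cross-section at z=19.5: (-13.26,-7.06) (-5.45,-7.67) (0.95,-5.62) (11.38,6.74) (-3.46,9.05) (-8.30,9.19) (-14.35,-6.28)

t = z/height = 19.5/20 = 0.975
s = 1 + (scale-1)·z/height = 1 + (2.73-1)·19.5/20 = 2.686750
θ = twist·z/height = 56°·19.5/20 = 54.6000° = 0.952950 rad
cos θ = 0.579281, sin θ = 0.815128 (intermediates below are computed at full precision and shown rounded to 5 d.p.)
v1: (-5,2.5) → rotate → (-4.93423,-2.62744) → ×s → (-13.25703,-7.05926) → (-13.26,-7.06)
v2: (-3.5,0) → rotate → (-2.02748,-2.85295) → ×s → (-5.44734,-7.66516) → (-5.45,-7.67)
v3: (-1.5,-1.5) → rotate → (0.35377,-2.09161) → ×s → (0.95049,-5.61964) → (0.95,-5.62)
v4: (4.5,-2) → rotate → (4.23702,2.50951) → ×s → (11.38382,6.74243) → (11.38,6.74)
v5: (2,3) → rotate → (-1.28682,3.36810) → ×s → (-3.45737,9.04924) → (-3.46,9.05)
v6: (1,4.5) → rotate → (-3.08879,3.42189) → ×s → (-8.29882,9.19377) → (-8.30,9.19)
v7: (-5,3) → rotate → (-5.34179,-2.33780) → ×s → (-14.35205,-6.28107) → (-14.35,-6.28)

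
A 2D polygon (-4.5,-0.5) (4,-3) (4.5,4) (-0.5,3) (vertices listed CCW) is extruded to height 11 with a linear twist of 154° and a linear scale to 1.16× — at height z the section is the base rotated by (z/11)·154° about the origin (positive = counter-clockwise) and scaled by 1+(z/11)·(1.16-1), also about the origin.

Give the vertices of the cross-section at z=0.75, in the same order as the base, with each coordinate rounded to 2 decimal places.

Cross-section at z=0.75: (-4.38,-1.33) (4.53,-2.25) (3.74,4.80) (-1.05,2.89)

t = z/height = 0.75/11 = 0.0681818
s = 1 + (scale-1)·z/height = 1 + (1.16-1)·0.75/11 = 1.010909
θ = twist·z/height = 154°·0.75/11 = 10.5000° = 0.183260 rad
cos θ = 0.983255, sin θ = 0.182236 (intermediates below are computed at full precision and shown rounded to 5 d.p.)
v1: (-4.5,-0.5) → rotate → (-4.33353,-1.31169) → ×s → (-4.38080,-1.32600) → (-4.38,-1.33)
v2: (4,-3) → rotate → (4.47973,-2.22082) → ×s → (4.52860,-2.24505) → (4.53,-2.25)
v3: (4.5,4) → rotate → (3.69570,4.75308) → ×s → (3.73602,4.80493) → (3.74,4.80)
v4: (-0.5,3) → rotate → (-1.03833,2.85865) → ×s → (-1.04966,2.88983) → (-1.05,2.89)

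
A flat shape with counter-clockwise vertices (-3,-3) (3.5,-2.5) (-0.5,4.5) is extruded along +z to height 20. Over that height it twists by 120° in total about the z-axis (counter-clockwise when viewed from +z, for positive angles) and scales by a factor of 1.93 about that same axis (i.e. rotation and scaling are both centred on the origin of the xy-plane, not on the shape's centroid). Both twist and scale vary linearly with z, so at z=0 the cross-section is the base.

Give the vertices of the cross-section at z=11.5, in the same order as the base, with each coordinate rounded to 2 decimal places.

t = z/height = 11.5/20 = 0.575
s = 1 + (scale-1)·z/height = 1 + (1.93-1)·11.5/20 = 1.534750
θ = twist·z/height = 120°·11.5/20 = 69.0000° = 1.204277 rad
cos θ = 0.358368, sin θ = 0.933580 (intermediates below are computed at full precision and shown rounded to 5 d.p.)
v1: (-3,-3) → rotate → (1.72564,-3.87585) → ×s → (2.64842,-5.94845) → (2.65,-5.95)
v2: (3.5,-2.5) → rotate → (3.58824,2.37161) → ×s → (5.50705,3.63983) → (5.51,3.64)
v3: (-0.5,4.5) → rotate → (-4.38030,1.14587) → ×s → (-6.72266,1.75862) → (-6.72,1.76)

Cross-section at z=11.5: (2.65,-5.95) (5.51,3.64) (-6.72,1.76)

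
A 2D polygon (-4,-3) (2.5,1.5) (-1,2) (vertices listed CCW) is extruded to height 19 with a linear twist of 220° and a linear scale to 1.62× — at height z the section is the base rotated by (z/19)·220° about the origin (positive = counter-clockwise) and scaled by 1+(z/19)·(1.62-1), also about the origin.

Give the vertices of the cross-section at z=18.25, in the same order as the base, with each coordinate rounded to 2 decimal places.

Cross-section at z=18.25: (2.96,7.41) (-2.16,-4.12) (3.02,-1.90)

t = z/height = 18.25/19 = 0.960526
s = 1 + (scale-1)·z/height = 1 + (1.62-1)·18.25/19 = 1.595526
θ = twist·z/height = 220°·18.25/19 = 211.3158° = 3.688156 rad
cos θ = -0.854316, sin θ = -0.519755 (intermediates below are computed at full precision and shown rounded to 5 d.p.)
v1: (-4,-3) → rotate → (1.85800,4.64197) → ×s → (2.96449,7.40638) → (2.96,7.41)
v2: (2.5,1.5) → rotate → (-1.35616,-2.58086) → ×s → (-2.16378,-4.11783) → (-2.16,-4.12)
v3: (-1,2) → rotate → (1.89382,-1.18888) → ×s → (3.02165,-1.89688) → (3.02,-1.90)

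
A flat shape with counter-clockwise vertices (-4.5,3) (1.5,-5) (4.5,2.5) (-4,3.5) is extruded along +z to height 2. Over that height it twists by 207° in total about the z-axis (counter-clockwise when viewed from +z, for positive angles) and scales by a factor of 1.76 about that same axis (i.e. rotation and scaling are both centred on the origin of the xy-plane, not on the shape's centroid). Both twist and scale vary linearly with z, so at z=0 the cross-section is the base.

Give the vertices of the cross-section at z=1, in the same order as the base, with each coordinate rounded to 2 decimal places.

t = z/height = 1/2 = 0.5
s = 1 + (scale-1)·z/height = 1 + (1.76-1)·1/2 = 1.380000
θ = twist·z/height = 207°·1/2 = 103.5000° = 1.806416 rad
cos θ = -0.233445, sin θ = 0.972370 (intermediates below are computed at full precision and shown rounded to 5 d.p.)
v1: (-4.5,3) → rotate → (-1.86661,-5.07600) → ×s → (-2.57592,-7.00488) → (-2.58,-7.00)
v2: (1.5,-5) → rotate → (4.51168,2.62578) → ×s → (6.22612,3.62358) → (6.23,3.62)
v3: (4.5,2.5) → rotate → (-3.48143,3.79205) → ×s → (-4.80437,5.23303) → (-4.80,5.23)
v4: (-4,3.5) → rotate → (-2.46951,-4.70654) → ×s → (-3.40793,-6.49502) → (-3.41,-6.50)

Cross-section at z=1: (-2.58,-7.00) (6.23,3.62) (-4.80,5.23) (-3.41,-6.50)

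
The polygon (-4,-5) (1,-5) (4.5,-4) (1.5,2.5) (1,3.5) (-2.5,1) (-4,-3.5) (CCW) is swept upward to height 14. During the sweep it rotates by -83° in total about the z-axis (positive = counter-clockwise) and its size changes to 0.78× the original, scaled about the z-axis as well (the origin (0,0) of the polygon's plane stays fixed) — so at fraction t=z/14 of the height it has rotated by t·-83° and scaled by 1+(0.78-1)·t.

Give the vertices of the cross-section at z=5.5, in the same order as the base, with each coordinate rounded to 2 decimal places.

t = z/height = 5.5/14 = 0.392857
s = 1 + (scale-1)·z/height = 1 + (0.78-1)·5.5/14 = 0.913571
θ = twist·z/height = -83°·5.5/14 = -32.6071° = -0.569102 rad
cos θ = 0.842385, sin θ = -0.538876 (intermediates below are computed at full precision and shown rounded to 5 d.p.)
v1: (-4,-5) → rotate → (-6.06392,-2.05642) → ×s → (-5.53982,-1.87869) → (-5.54,-1.88)
v2: (1,-5) → rotate → (-1.85199,-4.75080) → ×s → (-1.69193,-4.34020) → (-1.69,-4.34)
v3: (4.5,-4) → rotate → (1.63523,-5.79448) → ×s → (1.49390,-5.29367) → (1.49,-5.29)
v4: (1.5,2.5) → rotate → (2.61077,1.29765) → ×s → (2.38512,1.18550) → (2.39,1.19)
v5: (1,3.5) → rotate → (2.72845,2.40947) → ×s → (2.49263,2.20123) → (2.49,2.20)
v6: (-2.5,1) → rotate → (-1.56709,2.18957) → ×s → (-1.43165,2.00033) → (-1.43,2.00)
v7: (-4,-3.5) → rotate → (-5.25561,-0.79285) → ×s → (-4.80137,-0.72432) → (-4.80,-0.72)

Cross-section at z=5.5: (-5.54,-1.88) (-1.69,-4.34) (1.49,-5.29) (2.39,1.19) (2.49,2.20) (-1.43,2.00) (-4.80,-0.72)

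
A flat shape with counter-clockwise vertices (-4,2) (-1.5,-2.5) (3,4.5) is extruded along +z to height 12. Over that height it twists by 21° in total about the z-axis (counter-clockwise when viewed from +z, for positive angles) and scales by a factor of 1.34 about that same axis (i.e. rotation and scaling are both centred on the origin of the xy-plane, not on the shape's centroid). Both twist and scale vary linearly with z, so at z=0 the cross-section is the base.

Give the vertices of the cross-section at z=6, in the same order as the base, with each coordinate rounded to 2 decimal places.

Cross-section at z=6: (-5.03,1.45) (-1.19,-3.20) (2.49,5.82)

t = z/height = 6/12 = 0.5
s = 1 + (scale-1)·z/height = 1 + (1.34-1)·6/12 = 1.170000
θ = twist·z/height = 21°·6/12 = 10.5000° = 0.183260 rad
cos θ = 0.983255, sin θ = 0.182236 (intermediates below are computed at full precision and shown rounded to 5 d.p.)
v1: (-4,2) → rotate → (-4.29749,1.23757) → ×s → (-5.02806,1.44795) → (-5.03,1.45)
v2: (-1.5,-2.5) → rotate → (-1.01929,-2.73149) → ×s → (-1.19257,-3.19584) → (-1.19,-3.20)
v3: (3,4.5) → rotate → (2.12970,4.97135) → ×s → (2.49175,5.81648) → (2.49,5.82)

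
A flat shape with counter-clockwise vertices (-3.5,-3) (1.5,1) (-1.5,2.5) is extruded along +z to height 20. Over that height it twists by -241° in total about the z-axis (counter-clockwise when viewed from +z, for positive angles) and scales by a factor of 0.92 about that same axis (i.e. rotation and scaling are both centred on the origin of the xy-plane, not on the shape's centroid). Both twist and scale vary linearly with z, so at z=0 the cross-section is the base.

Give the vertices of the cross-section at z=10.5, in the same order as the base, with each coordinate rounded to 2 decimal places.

t = z/height = 10.5/20 = 0.525
s = 1 + (scale-1)·z/height = 1 + (0.92-1)·10.5/20 = 0.958000
θ = twist·z/height = -241°·10.5/20 = -126.5250° = -2.208278 rad
cos θ = -0.595173, sin θ = -0.803597 (intermediates below are computed at full precision and shown rounded to 5 d.p.)
v1: (-3.5,-3) → rotate → (-0.32768,4.59811) → ×s → (-0.31392,4.40499) → (-0.31,4.40)
v2: (1.5,1) → rotate → (-0.08916,-1.80057) → ×s → (-0.08542,-1.72495) → (-0.09,-1.72)
v3: (-1.5,2.5) → rotate → (2.90175,-0.28254) → ×s → (2.77988,-0.27067) → (2.78,-0.27)

Cross-section at z=10.5: (-0.31,4.40) (-0.09,-1.72) (2.78,-0.27)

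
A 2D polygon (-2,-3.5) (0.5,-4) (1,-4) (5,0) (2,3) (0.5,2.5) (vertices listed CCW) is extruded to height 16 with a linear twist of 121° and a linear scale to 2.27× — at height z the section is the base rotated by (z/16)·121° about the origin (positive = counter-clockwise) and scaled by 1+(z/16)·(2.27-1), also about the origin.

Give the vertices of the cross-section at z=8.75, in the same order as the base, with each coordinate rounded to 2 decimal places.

Cross-section at z=8.75: (4.06,-5.50) (6.54,-1.96) (6.88,-1.19) (3.42,7.75) (-3.28,5.15) (-3.53,2.49)

t = z/height = 8.75/16 = 0.546875
s = 1 + (scale-1)·z/height = 1 + (2.27-1)·8.75/16 = 1.694531
θ = twist·z/height = 121°·8.75/16 = 66.1719° = 1.154917 rad
cos θ = 0.403994, sin θ = 0.914761 (intermediates below are computed at full precision and shown rounded to 5 d.p.)
v1: (-2,-3.5) → rotate → (2.39368,-3.24350) → ×s → (4.05616,-5.49622) → (4.06,-5.50)
v2: (0.5,-4) → rotate → (3.86104,-1.15860) → ×s → (6.54266,-1.96328) → (6.54,-1.96)
v3: (1,-4) → rotate → (4.06304,-0.70122) → ×s → (6.88495,-1.18823) → (6.88,-1.19)
v4: (5,0) → rotate → (2.01997,4.57381) → ×s → (3.42291,7.75046) → (3.42,7.75)
v5: (2,3) → rotate → (-1.93630,3.04151) → ×s → (-3.28111,5.15393) → (-3.28,5.15)
v6: (0.5,2.5) → rotate → (-2.08491,1.46737) → ×s → (-3.53294,2.48650) → (-3.53,2.49)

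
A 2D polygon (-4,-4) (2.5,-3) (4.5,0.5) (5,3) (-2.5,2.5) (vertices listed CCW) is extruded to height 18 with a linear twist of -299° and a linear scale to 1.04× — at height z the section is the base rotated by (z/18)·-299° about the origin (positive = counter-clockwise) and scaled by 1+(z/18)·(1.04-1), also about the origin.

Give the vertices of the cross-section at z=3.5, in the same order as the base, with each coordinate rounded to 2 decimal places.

Cross-section at z=3.5: (-5.55,1.30) (-1.24,-3.74) (2.82,-3.59) (5.23,-2.68) (0.81,3.47)

t = z/height = 3.5/18 = 0.194444
s = 1 + (scale-1)·z/height = 1 + (1.04-1)·3.5/18 = 1.007778
θ = twist·z/height = -299°·3.5/18 = -58.1389° = -1.014715 rad
cos θ = 0.527862, sin θ = -0.849330 (intermediates below are computed at full precision and shown rounded to 5 d.p.)
v1: (-4,-4) → rotate → (-5.50877,1.28587) → ×s → (-5.55161,1.29587) → (-5.55,1.30)
v2: (2.5,-3) → rotate → (-1.22834,-3.70691) → ×s → (-1.23789,-3.73574) → (-1.24,-3.74)
v3: (4.5,0.5) → rotate → (2.80004,-3.55805) → ×s → (2.82182,-3.58573) → (2.82,-3.59)
v4: (5,3) → rotate → (5.18730,-2.66306) → ×s → (5.22765,-2.68378) → (5.23,-2.68)
v5: (-2.5,2.5) → rotate → (0.80367,3.44298) → ×s → (0.80992,3.46976) → (0.81,3.47)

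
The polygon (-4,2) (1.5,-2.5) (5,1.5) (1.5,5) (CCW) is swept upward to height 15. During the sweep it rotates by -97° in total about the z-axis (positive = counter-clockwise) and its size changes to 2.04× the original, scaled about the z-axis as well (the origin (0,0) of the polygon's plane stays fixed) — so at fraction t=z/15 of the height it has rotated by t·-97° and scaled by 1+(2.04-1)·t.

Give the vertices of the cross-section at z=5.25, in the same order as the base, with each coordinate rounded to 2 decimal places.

Cross-section at z=5.25: (-3.00,5.31) (-0.21,-3.97) (6.80,-2.11) (5.51,4.51)

t = z/height = 5.25/15 = 0.35
s = 1 + (scale-1)·z/height = 1 + (2.04-1)·5.25/15 = 1.364000
θ = twist·z/height = -97°·5.25/15 = -33.9500° = -0.592539 rad
cos θ = 0.829525, sin θ = -0.558469 (intermediates below are computed at full precision and shown rounded to 5 d.p.)
v1: (-4,2) → rotate → (-2.20116,3.89293) → ×s → (-3.00239,5.30995) → (-3.00,5.31)
v2: (1.5,-2.5) → rotate → (-0.15189,-2.91152) → ×s → (-0.20717,-3.97131) → (-0.21,-3.97)
v3: (5,1.5) → rotate → (4.98533,-1.54806) → ×s → (6.79999,-2.11155) → (6.80,-2.11)
v4: (1.5,5) → rotate → (4.03663,3.30992) → ×s → (5.50597,4.51473) → (5.51,4.51)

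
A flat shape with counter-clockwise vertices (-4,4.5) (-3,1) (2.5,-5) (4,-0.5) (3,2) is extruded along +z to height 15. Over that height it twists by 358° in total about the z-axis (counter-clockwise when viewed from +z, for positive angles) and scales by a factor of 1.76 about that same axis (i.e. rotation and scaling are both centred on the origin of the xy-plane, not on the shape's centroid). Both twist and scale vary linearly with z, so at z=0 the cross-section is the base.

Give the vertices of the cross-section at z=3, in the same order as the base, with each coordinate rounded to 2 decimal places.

t = z/height = 3/15 = 0.2
s = 1 + (scale-1)·z/height = 1 + (1.76-1)·3/15 = 1.152000
θ = twist·z/height = 358°·3/15 = 71.6000° = 1.249656 rad
cos θ = 0.315649, sin θ = 0.948876 (intermediates below are computed at full precision and shown rounded to 5 d.p.)
v1: (-4,4.5) → rotate → (-5.53254,-2.37508) → ×s → (-6.37348,-2.73610) → (-6.37,-2.74)
v2: (-3,1) → rotate → (-1.89582,-2.53098) → ×s → (-2.18399,-2.91569) → (-2.18,-2.92)
v3: (2.5,-5) → rotate → (5.53350,0.79394) → ×s → (6.37460,0.91462) → (6.37,0.91)
v4: (4,-0.5) → rotate → (1.73703,3.63768) → ×s → (2.00106,4.19061) → (2.00,4.19)
v5: (3,2) → rotate → (-0.95080,3.47793) → ×s → (-1.09533,4.00657) → (-1.10,4.01)

Cross-section at z=3: (-6.37,-2.74) (-2.18,-2.92) (6.37,0.91) (2.00,4.19) (-1.10,4.01)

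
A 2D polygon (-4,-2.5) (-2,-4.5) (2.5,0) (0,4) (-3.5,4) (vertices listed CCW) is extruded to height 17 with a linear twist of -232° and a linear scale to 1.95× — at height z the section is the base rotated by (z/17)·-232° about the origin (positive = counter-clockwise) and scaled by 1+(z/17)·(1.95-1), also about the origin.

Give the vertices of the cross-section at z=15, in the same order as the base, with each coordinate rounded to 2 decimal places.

Cross-section at z=15: (8.60,1.10) (6.80,5.98) (-4.17,1.92) (-3.07,-6.68) (2.77,-9.37)

t = z/height = 15/17 = 0.882353
s = 1 + (scale-1)·z/height = 1 + (1.95-1)·15/17 = 1.838235
θ = twist·z/height = -232°·15/17 = -204.7059° = -3.572792 rad
cos θ = -0.908465, sin θ = 0.417960 (intermediates below are computed at full precision and shown rounded to 5 d.p.)
v1: (-4,-2.5) → rotate → (4.67876,0.59932) → ×s → (8.60067,1.10169) → (8.60,1.10)
v2: (-2,-4.5) → rotate → (3.69775,3.25217) → ×s → (6.79734,5.97826) → (6.80,5.98)
v3: (2.5,0) → rotate → (-2.27116,1.04490) → ×s → (-4.17493,1.92077) → (-4.17,1.92)
v4: (0,4) → rotate → (-1.67184,-3.63386) → ×s → (-3.07324,-6.67989) → (-3.07,-6.68)
v5: (-3.5,4) → rotate → (1.50779,-5.09672) → ×s → (2.77167,-9.36897) → (2.77,-9.37)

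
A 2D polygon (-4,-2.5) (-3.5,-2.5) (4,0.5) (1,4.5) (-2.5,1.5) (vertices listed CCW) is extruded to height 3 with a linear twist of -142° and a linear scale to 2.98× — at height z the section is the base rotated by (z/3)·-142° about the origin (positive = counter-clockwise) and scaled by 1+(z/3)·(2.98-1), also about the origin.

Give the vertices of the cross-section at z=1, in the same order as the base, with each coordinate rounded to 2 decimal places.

t = z/height = 1/3 = 0.333333
s = 1 + (scale-1)·z/height = 1 + (2.98-1)·1/3 = 1.660000
θ = twist·z/height = -142°·1/3 = -47.3333° = -0.826123 rad
cos θ = 0.677732, sin θ = -0.735309 (intermediates below are computed at full precision and shown rounded to 5 d.p.)
v1: (-4,-2.5) → rotate → (-4.54920,1.24691) → ×s → (-7.55167,2.06986) → (-7.55,2.07)
v2: (-3.5,-2.5) → rotate → (-4.21033,0.87925) → ×s → (-6.98916,1.45956) → (-6.99,1.46)
v3: (4,0.5) → rotate → (3.07858,-2.60237) → ×s → (5.11045,-4.31993) → (5.11,-4.32)
v4: (1,4.5) → rotate → (3.98662,2.31448) → ×s → (6.61779,3.84205) → (6.62,3.84)
v5: (-2.5,1.5) → rotate → (-0.59137,2.85487) → ×s → (-0.98167,4.73909) → (-0.98,4.74)

Cross-section at z=1: (-7.55,2.07) (-6.99,1.46) (5.11,-4.32) (6.62,3.84) (-0.98,4.74)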